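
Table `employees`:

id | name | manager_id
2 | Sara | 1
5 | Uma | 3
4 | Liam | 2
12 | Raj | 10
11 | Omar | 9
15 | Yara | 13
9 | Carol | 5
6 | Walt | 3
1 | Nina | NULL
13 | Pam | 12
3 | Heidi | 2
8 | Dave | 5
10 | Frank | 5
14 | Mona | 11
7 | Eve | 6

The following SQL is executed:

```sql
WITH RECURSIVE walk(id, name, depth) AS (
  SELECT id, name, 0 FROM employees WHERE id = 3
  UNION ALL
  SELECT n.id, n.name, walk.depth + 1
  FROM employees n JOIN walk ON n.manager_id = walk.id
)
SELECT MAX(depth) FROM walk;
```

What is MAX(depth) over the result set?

5

Base: id=3 (Heidi) at depth 0.
Iteration 1: rows with manager_id in {3} -> Uma (id 5, depth 1), Walt (id 6, depth 1).
Iteration 2: rows with manager_id in {5,6} -> Eve (id 7, depth 2), Dave (id 8, depth 2), Carol (id 9, depth 2), Frank (id 10, depth 2).
Iteration 3: rows with manager_id in {7,8,9,10} -> Omar (id 11, depth 3), Raj (id 12, depth 3).
Iteration 4: rows with manager_id in {11,12} -> Pam (id 13, depth 4), Mona (id 14, depth 4).
Iteration 5: rows with manager_id in {13,14} -> Yara (id 15, depth 5).
Iteration 6: no rows with manager_id in {15}; recursion stops.
depth values: 0, 1, 1, 2, 2, 2, 2, 3, 3, 4, 4, 5; the maximum is 5.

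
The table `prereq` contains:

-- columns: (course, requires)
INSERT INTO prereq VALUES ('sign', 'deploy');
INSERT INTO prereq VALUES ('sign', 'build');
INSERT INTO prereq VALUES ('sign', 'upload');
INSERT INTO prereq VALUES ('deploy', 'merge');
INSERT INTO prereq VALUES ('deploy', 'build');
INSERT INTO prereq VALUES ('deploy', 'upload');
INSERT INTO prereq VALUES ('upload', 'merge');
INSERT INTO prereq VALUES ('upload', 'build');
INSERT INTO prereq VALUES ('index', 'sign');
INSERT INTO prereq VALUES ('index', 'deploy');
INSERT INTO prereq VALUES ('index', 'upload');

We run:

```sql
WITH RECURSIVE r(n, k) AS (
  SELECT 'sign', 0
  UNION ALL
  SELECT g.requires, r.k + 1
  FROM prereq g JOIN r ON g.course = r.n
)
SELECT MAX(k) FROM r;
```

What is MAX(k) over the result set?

Base: (sign, k=0).
Iteration 1: edges from {sign} -> (build, k=1), (deploy, k=1), (upload, k=1).
Iteration 2: edges from {build,deploy,upload} -> (build, k=2) x2, (merge, k=2) x2, (upload, k=2). [UNION ALL keeps all 5 new rows, including repeats]
Iteration 3: edges from {build,merge,upload} -> (build, k=3), (merge, k=3).
Iteration 4: no outgoing edges from {build,merge}; recursion stops.
k values: 0, 1, 1, 1, 2, 2, 2, 2, 2, 3, 3; the maximum is 3.

3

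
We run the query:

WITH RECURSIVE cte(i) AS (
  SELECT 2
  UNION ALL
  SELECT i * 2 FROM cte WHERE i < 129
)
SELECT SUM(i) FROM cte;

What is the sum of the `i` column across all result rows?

510

Base: i=2.
Iteration 1: 2 < 129 holds -> i = 2 * 2 = 4.
Iteration 2: 4 < 129 holds -> i = 4 * 2 = 8.
Iteration 3: 8 < 129 holds -> i = 8 * 2 = 16.
Iteration 4: 16 < 129 holds -> i = 16 * 2 = 32.
Iteration 5: 32 < 129 holds -> i = 32 * 2 = 64.
Iteration 6: 64 < 129 holds -> i = 64 * 2 = 128.
Iteration 7: 128 < 129 holds -> i = 128 * 2 = 256.
Iteration 8: 256 < 129 fails; recursion stops.
SUM(i) = 2 + 4 + 8 + 16 + 32 + 64 + 128 + 256 = 510.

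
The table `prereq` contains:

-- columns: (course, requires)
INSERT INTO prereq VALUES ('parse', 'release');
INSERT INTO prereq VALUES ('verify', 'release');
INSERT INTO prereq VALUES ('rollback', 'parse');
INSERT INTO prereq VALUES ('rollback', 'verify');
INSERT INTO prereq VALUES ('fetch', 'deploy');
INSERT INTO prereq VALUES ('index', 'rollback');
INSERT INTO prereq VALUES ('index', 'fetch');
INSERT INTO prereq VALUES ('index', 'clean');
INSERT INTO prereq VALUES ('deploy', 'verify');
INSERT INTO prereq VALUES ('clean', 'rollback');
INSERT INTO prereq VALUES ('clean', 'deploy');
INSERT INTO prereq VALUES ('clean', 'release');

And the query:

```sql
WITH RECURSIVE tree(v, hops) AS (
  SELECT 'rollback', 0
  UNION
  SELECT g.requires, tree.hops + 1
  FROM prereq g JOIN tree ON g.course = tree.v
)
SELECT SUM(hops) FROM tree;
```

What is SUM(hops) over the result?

Base: (rollback, hops=0).
Iteration 1: edges from {rollback} -> (parse, hops=1), (verify, hops=1).
Iteration 2: edges from {parse,verify} -> (release, hops=2). [UNION drops 1 duplicate row(s)]
Iteration 3: no outgoing edges from {release}; recursion stops.
SUM(hops) = 0 + 1 + 1 + 2 = 4.

4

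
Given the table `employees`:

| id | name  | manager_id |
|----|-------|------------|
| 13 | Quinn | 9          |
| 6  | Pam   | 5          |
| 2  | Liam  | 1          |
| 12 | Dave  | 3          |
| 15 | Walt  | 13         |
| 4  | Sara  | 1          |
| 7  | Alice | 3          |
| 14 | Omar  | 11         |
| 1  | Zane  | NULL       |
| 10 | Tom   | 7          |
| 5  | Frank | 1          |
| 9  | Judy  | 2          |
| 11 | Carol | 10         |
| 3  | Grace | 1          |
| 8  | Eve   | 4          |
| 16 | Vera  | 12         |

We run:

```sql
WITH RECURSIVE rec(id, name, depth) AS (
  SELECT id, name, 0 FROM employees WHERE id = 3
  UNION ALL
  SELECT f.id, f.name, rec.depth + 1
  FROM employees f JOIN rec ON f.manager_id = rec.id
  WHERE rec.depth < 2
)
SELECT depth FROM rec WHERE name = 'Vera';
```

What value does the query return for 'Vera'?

2

Base: id=3 (Grace) at depth 0.
Iteration 1: rows with manager_id in {3} -> Alice (id 7, depth 1), Dave (id 12, depth 1).
Iteration 2: rows with manager_id in {7,12} -> Tom (id 10, depth 2), Vera (id 16, depth 2).
Iteration 3: depth < 2 fails for all current rows; recursion stops.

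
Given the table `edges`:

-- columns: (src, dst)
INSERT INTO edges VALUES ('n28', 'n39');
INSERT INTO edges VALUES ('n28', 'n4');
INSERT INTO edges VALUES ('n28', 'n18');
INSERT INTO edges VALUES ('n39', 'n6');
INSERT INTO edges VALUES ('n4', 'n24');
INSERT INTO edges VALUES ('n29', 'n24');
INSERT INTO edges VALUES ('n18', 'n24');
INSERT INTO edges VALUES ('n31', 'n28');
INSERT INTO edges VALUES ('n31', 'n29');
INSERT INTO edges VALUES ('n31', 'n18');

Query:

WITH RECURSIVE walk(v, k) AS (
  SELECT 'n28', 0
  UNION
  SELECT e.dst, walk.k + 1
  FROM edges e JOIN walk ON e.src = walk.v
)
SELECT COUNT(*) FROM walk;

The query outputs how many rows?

6

Base: (n28, k=0).
Iteration 1: edges from {n28} -> (n18, k=1), (n39, k=1), (n4, k=1).
Iteration 2: edges from {n18,n39,n4} -> (n24, k=2), (n6, k=2). [UNION drops 1 duplicate row(s)]
Iteration 3: no outgoing edges from {n24,n6}; recursion stops.
Total rows emitted: 6.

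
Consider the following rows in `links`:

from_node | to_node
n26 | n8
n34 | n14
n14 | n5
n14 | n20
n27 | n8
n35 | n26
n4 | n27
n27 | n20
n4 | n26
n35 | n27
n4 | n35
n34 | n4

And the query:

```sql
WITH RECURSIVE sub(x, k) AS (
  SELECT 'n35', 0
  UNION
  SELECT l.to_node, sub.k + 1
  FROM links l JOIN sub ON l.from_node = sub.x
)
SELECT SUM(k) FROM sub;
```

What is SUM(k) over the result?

6

Base: (n35, k=0).
Iteration 1: edges from {n35} -> (n26, k=1), (n27, k=1).
Iteration 2: edges from {n26,n27} -> (n20, k=2), (n8, k=2). [UNION drops 1 duplicate row(s)]
Iteration 3: no outgoing edges from {n20,n8}; recursion stops.
SUM(k) = 0 + 1 + 1 + 2 + 2 = 6.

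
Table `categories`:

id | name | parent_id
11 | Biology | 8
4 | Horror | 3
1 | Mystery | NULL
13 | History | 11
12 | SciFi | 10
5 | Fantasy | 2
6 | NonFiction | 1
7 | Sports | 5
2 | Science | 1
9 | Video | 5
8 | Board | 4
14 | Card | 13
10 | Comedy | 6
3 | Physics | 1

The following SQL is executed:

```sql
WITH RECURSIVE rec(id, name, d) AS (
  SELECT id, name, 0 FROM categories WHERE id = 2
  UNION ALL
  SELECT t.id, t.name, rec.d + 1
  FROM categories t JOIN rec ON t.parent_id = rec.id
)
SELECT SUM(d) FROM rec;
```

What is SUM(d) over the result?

5

Base: id=2 (Science) at d 0.
Iteration 1: rows with parent_id in {2} -> Fantasy (id 5, d 1).
Iteration 2: rows with parent_id in {5} -> Sports (id 7, d 2), Video (id 9, d 2).
Iteration 3: no rows with parent_id in {7,9}; recursion stops.
SUM(d) = 0 + 1 + 2 + 2 = 5.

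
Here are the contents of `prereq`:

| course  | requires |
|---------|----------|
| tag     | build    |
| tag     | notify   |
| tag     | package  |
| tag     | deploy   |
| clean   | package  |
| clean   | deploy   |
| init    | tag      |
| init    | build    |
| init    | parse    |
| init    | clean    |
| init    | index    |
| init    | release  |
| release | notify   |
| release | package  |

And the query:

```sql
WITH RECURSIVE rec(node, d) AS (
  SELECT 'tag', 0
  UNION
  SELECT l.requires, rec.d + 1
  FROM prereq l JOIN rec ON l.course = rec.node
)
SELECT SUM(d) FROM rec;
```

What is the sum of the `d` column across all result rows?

4

Base: (tag, d=0).
Iteration 1: edges from {tag} -> (build, d=1), (deploy, d=1), (notify, d=1), (package, d=1).
Iteration 2: no outgoing edges from {build,deploy,notify,package}; recursion stops.
SUM(d) = 0 + 1 + 1 + 1 + 1 = 4.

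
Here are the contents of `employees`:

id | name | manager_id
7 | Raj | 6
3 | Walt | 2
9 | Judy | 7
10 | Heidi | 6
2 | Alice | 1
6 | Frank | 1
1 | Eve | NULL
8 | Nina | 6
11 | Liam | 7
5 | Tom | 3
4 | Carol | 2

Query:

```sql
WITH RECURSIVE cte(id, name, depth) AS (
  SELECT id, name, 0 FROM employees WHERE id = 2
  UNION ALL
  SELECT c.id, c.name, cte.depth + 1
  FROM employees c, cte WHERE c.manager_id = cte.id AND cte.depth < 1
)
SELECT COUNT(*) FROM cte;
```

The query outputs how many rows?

3

Base: id=2 (Alice) at depth 0.
Iteration 1: rows with manager_id in {2} -> Walt (id 3, depth 1), Carol (id 4, depth 1).
Iteration 2: depth < 1 fails for all current rows; recursion stops.
Total rows emitted: 3.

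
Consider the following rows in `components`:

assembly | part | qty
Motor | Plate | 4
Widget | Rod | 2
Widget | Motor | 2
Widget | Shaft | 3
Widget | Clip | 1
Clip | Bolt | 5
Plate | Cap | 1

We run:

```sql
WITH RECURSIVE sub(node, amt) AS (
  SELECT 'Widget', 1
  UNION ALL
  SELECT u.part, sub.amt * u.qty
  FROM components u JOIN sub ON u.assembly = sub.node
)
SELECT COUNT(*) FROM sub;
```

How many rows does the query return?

8

Base: (Widget, amt=1).
Iteration 1: components of {Widget} -> Clip = 1*1 = 1, Motor = 1*2 = 2, Rod = 1*2 = 2, Shaft = 1*3 = 3.
Iteration 2: components of {Clip,Motor,Rod,Shaft} -> Bolt = 1*5 = 5, Plate = 2*4 = 8.
Iteration 3: components of {Bolt,Plate} -> Cap = 8*1 = 8.
Iteration 4: no further components; recursion stops.
Total rows emitted: 8.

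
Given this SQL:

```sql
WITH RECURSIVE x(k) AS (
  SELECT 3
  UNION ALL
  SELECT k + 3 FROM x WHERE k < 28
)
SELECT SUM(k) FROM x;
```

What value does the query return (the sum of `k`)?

165

Base: k=3.
Iteration 1: 3 < 28 holds -> k = 3 + 3 = 6.
Iteration 2: 6 < 28 holds -> k = 6 + 3 = 9.
Iteration 3: 9 < 28 holds -> k = 9 + 3 = 12.
Iteration 4: 12 < 28 holds -> k = 12 + 3 = 15.
Iteration 5: 15 < 28 holds -> k = 15 + 3 = 18.
Iteration 6: 18 < 28 holds -> k = 18 + 3 = 21.
Iteration 7: 21 < 28 holds -> k = 21 + 3 = 24.
Iteration 8: 24 < 28 holds -> k = 24 + 3 = 27.
Iteration 9: 27 < 28 holds -> k = 27 + 3 = 30.
Iteration 10: 30 < 28 fails; recursion stops.
SUM(k) = 3 + 6 + 9 + 12 + 15 + 18 + 21 + 24 + 27 + 30 = 165.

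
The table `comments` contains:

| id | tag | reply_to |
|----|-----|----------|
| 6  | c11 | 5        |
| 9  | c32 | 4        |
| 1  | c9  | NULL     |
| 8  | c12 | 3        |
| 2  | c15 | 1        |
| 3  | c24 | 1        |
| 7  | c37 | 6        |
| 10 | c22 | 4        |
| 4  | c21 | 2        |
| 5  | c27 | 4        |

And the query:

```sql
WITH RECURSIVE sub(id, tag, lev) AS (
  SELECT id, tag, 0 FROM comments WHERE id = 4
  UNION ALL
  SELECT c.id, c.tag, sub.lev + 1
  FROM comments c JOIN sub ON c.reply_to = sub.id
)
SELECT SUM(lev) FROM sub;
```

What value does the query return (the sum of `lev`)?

Base: id=4 (c21) at lev 0.
Iteration 1: rows with reply_to in {4} -> c27 (id 5, lev 1), c32 (id 9, lev 1), c22 (id 10, lev 1).
Iteration 2: rows with reply_to in {5,9,10} -> c11 (id 6, lev 2).
Iteration 3: rows with reply_to in {6} -> c37 (id 7, lev 3).
Iteration 4: no rows with reply_to in {7}; recursion stops.
SUM(lev) = 0 + 1 + 1 + 1 + 2 + 3 = 8.

8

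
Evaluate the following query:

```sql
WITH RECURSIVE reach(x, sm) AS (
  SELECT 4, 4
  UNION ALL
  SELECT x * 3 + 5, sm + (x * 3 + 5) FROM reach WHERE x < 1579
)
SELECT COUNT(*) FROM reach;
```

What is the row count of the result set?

7

Base: x=4, sm=4.
Iteration 1: 4 < 1579 holds -> x = 4 * 3 + 5 = 17, sm = 4 + 17 = 21.
Iteration 2: 17 < 1579 holds -> x = 17 * 3 + 5 = 56, sm = 21 + 56 = 77.
Iteration 3: 56 < 1579 holds -> x = 56 * 3 + 5 = 173, sm = 77 + 173 = 250.
Iteration 4: 173 < 1579 holds -> x = 173 * 3 + 5 = 524, sm = 250 + 524 = 774.
Iteration 5: 524 < 1579 holds -> x = 524 * 3 + 5 = 1577, sm = 774 + 1577 = 2351.
Iteration 6: 1577 < 1579 holds -> x = 1577 * 3 + 5 = 4736, sm = 2351 + 4736 = 7087.
Iteration 7: 4736 < 1579 fails; recursion stops.
Total rows emitted: 7.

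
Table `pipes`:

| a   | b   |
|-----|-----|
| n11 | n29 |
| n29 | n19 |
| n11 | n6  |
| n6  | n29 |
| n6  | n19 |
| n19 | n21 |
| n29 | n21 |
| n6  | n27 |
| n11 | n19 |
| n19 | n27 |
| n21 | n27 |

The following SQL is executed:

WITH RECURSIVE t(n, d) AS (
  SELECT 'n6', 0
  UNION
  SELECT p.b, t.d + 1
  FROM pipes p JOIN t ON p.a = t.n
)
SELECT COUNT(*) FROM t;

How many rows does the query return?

Base: (n6, d=0).
Iteration 1: edges from {n6} -> (n19, d=1), (n27, d=1), (n29, d=1).
Iteration 2: edges from {n19,n27,n29} -> (n19, d=2), (n21, d=2), (n27, d=2). [UNION drops 1 duplicate row(s)]
Iteration 3: edges from {n19,n21,n27} -> (n21, d=3), (n27, d=3). [UNION drops 1 duplicate row(s)]
Iteration 4: edges from {n21,n27} -> (n27, d=4).
Iteration 5: no outgoing edges from {n27}; recursion stops.
Total rows emitted: 10.

10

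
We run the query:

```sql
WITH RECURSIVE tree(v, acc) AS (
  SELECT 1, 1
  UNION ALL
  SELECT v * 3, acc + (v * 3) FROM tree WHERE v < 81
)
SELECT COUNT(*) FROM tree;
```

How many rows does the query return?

5

Base: v=1, acc=1.
Iteration 1: 1 < 81 holds -> v = 1 * 3 = 3, acc = 1 + 3 = 4.
Iteration 2: 3 < 81 holds -> v = 3 * 3 = 9, acc = 4 + 9 = 13.
Iteration 3: 9 < 81 holds -> v = 9 * 3 = 27, acc = 13 + 27 = 40.
Iteration 4: 27 < 81 holds -> v = 27 * 3 = 81, acc = 40 + 81 = 121.
Iteration 5: 81 < 81 fails; recursion stops.
Total rows emitted: 5.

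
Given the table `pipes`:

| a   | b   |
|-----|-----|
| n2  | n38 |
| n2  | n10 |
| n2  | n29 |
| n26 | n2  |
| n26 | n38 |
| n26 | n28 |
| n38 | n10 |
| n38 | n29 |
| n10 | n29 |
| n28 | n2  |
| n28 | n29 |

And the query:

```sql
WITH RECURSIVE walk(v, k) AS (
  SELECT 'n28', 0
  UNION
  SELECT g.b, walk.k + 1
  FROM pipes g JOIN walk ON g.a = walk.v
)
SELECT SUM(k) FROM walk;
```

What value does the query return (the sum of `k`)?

Base: (n28, k=0).
Iteration 1: edges from {n28} -> (n2, k=1), (n29, k=1).
Iteration 2: edges from {n2,n29} -> (n10, k=2), (n29, k=2), (n38, k=2).
Iteration 3: edges from {n10,n29,n38} -> (n10, k=3), (n29, k=3). [UNION drops 1 duplicate row(s)]
Iteration 4: edges from {n10,n29} -> (n29, k=4).
Iteration 5: no outgoing edges from {n29}; recursion stops.
SUM(k) = 0 + 1 + 1 + 2 + 2 + 2 + 3 + 3 + 4 = 18.

18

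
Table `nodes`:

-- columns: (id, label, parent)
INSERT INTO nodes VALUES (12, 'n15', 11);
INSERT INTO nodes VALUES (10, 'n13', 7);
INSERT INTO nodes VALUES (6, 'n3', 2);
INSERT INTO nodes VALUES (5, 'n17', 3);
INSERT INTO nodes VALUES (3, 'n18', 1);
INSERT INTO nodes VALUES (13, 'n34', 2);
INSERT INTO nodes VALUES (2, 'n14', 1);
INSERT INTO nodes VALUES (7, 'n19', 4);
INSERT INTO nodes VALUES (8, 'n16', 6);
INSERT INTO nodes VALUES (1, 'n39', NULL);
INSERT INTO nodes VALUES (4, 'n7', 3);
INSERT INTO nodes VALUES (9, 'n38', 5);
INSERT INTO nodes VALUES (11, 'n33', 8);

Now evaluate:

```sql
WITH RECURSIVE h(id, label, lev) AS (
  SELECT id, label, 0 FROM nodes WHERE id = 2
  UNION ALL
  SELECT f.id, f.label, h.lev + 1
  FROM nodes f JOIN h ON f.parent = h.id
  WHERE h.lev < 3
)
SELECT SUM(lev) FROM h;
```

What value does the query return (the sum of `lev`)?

7

Base: id=2 (n14) at lev 0.
Iteration 1: rows with parent in {2} -> n3 (id 6, lev 1), n34 (id 13, lev 1).
Iteration 2: rows with parent in {6,13} -> n16 (id 8, lev 2).
Iteration 3: rows with parent in {8} -> n33 (id 11, lev 3).
Iteration 4: lev < 3 fails for all current rows; recursion stops.
SUM(lev) = 0 + 1 + 1 + 2 + 3 = 7.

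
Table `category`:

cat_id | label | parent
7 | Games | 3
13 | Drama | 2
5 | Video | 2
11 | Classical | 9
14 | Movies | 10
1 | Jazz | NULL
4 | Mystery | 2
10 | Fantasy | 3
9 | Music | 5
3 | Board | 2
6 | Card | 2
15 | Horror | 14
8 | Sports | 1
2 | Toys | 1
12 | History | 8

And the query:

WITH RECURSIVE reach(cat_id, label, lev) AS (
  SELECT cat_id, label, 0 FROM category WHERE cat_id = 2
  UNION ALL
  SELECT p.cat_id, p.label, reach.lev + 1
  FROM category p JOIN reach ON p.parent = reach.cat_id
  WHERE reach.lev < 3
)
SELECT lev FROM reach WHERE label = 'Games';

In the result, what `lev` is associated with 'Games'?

2

Base: cat_id=2 (Toys) at lev 0.
Iteration 1: rows with parent in {2} -> Board (id 3, lev 1), Mystery (id 4, lev 1), Video (id 5, lev 1), Card (id 6, lev 1), Drama (id 13, lev 1).
Iteration 2: rows with parent in {3,4,5,6,13} -> Games (id 7, lev 2), Music (id 9, lev 2), Fantasy (id 10, lev 2).
Iteration 3: rows with parent in {7,9,10} -> Classical (id 11, lev 3), Movies (id 14, lev 3).
Iteration 4: lev < 3 fails for all current rows; recursion stops.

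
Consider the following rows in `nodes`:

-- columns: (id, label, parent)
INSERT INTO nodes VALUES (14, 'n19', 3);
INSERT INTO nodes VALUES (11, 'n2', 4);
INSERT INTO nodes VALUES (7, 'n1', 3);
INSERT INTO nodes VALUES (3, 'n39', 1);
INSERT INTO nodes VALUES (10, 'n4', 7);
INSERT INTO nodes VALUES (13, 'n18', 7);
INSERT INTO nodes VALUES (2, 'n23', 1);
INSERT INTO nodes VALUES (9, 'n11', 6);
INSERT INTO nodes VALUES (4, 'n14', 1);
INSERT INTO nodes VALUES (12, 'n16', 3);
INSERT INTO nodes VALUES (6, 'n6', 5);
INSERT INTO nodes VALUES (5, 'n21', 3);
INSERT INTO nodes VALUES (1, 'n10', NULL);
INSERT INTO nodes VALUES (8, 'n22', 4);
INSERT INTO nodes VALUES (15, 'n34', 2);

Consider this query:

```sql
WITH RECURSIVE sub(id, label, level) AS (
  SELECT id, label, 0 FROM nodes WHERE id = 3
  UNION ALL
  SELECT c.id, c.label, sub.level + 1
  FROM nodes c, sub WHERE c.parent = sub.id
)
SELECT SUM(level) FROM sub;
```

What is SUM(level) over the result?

13

Base: id=3 (n39) at level 0.
Iteration 1: rows with parent in {3} -> n21 (id 5, level 1), n1 (id 7, level 1), n16 (id 12, level 1), n19 (id 14, level 1).
Iteration 2: rows with parent in {5,7,12,14} -> n6 (id 6, level 2), n4 (id 10, level 2), n18 (id 13, level 2).
Iteration 3: rows with parent in {6,10,13} -> n11 (id 9, level 3).
Iteration 4: no rows with parent in {9}; recursion stops.
SUM(level) = 0 + 1 + 1 + 1 + 1 + 2 + 2 + 2 + 3 = 13.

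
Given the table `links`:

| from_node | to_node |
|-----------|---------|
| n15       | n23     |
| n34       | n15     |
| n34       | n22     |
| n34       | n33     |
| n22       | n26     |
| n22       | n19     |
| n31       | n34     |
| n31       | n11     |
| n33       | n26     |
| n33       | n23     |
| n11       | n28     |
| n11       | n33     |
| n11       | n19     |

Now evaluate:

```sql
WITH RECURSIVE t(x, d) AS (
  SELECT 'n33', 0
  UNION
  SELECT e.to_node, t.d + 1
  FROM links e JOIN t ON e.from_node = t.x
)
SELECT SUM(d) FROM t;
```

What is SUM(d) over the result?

Base: (n33, d=0).
Iteration 1: edges from {n33} -> (n23, d=1), (n26, d=1).
Iteration 2: no outgoing edges from {n23,n26}; recursion stops.
SUM(d) = 0 + 1 + 1 = 2.

2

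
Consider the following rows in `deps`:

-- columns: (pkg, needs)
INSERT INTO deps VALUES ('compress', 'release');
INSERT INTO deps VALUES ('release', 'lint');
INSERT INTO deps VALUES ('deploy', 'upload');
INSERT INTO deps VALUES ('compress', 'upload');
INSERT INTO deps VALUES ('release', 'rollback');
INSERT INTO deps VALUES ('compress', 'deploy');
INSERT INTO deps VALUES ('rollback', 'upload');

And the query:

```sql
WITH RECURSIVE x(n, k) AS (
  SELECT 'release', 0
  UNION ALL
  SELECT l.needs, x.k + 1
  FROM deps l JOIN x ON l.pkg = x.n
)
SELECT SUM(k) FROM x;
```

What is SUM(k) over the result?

Base: (release, k=0).
Iteration 1: edges from {release} -> (lint, k=1), (rollback, k=1).
Iteration 2: edges from {lint,rollback} -> (upload, k=2).
Iteration 3: no outgoing edges from {upload}; recursion stops.
SUM(k) = 0 + 1 + 1 + 2 = 4.

4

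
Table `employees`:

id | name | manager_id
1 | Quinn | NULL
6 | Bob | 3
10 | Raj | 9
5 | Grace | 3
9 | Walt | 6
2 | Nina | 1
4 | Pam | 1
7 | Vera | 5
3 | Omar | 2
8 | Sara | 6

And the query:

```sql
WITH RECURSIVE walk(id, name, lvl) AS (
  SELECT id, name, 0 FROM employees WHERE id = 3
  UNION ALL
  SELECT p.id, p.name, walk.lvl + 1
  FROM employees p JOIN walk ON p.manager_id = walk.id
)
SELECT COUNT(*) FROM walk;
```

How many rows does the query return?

Base: id=3 (Omar) at lvl 0.
Iteration 1: rows with manager_id in {3} -> Grace (id 5, lvl 1), Bob (id 6, lvl 1).
Iteration 2: rows with manager_id in {5,6} -> Vera (id 7, lvl 2), Sara (id 8, lvl 2), Walt (id 9, lvl 2).
Iteration 3: rows with manager_id in {7,8,9} -> Raj (id 10, lvl 3).
Iteration 4: no rows with manager_id in {10}; recursion stops.
Total rows emitted: 7.

7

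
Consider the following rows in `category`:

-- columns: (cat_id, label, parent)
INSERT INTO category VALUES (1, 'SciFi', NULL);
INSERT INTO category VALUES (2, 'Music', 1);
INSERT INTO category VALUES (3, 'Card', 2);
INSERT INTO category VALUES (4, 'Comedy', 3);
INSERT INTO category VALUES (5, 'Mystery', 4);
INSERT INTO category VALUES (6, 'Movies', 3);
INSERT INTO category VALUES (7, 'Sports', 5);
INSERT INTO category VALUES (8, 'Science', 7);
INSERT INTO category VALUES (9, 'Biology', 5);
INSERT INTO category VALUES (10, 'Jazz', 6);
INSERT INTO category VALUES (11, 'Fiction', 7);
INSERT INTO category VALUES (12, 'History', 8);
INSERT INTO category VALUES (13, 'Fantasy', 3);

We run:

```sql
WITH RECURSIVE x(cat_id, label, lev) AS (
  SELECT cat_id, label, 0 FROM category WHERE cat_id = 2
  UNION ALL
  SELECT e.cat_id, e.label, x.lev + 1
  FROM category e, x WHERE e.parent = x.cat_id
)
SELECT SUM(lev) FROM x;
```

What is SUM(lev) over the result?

37

Base: cat_id=2 (Music) at lev 0.
Iteration 1: rows with parent in {2} -> Card (id 3, lev 1).
Iteration 2: rows with parent in {3} -> Comedy (id 4, lev 2), Movies (id 6, lev 2), Fantasy (id 13, lev 2).
Iteration 3: rows with parent in {4,6,13} -> Mystery (id 5, lev 3), Jazz (id 10, lev 3).
Iteration 4: rows with parent in {5,10} -> Sports (id 7, lev 4), Biology (id 9, lev 4).
Iteration 5: rows with parent in {7,9} -> Science (id 8, lev 5), Fiction (id 11, lev 5).
Iteration 6: rows with parent in {8,11} -> History (id 12, lev 6).
Iteration 7: no rows with parent in {12}; recursion stops.
SUM(lev) = 0 + 1 + 2 + 2 + 2 + 3 + 3 + 4 + 4 + 5 + 5 + 6 = 37.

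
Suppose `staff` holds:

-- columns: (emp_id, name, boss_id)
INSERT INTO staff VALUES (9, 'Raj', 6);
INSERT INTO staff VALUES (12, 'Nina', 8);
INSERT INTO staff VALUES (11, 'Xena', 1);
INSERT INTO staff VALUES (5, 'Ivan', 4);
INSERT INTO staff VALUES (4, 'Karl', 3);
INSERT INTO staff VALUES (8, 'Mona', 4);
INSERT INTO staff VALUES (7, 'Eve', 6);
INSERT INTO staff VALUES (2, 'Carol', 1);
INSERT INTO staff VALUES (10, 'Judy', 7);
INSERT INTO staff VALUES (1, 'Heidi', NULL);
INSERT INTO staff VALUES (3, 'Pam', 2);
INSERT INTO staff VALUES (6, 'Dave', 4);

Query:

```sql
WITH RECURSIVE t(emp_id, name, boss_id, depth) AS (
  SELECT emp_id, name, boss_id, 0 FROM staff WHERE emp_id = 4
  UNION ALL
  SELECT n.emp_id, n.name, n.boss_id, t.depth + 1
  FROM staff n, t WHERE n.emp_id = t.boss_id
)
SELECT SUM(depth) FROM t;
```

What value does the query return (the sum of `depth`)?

Base: emp_id=4 (Karl), boss_id=3, depth 0.
Iteration 1: join on emp_id=3 -> Pam (id 3, boss_id=2, depth 1).
Iteration 2: join on emp_id=2 -> Carol (id 2, boss_id=1, depth 2).
Iteration 3: join on emp_id=1 -> Heidi (id 1, boss_id=NULL, depth 3).
Iteration 4: boss_id is NULL; no match; recursion stops.
SUM(depth) = 0 + 1 + 2 + 3 = 6.

6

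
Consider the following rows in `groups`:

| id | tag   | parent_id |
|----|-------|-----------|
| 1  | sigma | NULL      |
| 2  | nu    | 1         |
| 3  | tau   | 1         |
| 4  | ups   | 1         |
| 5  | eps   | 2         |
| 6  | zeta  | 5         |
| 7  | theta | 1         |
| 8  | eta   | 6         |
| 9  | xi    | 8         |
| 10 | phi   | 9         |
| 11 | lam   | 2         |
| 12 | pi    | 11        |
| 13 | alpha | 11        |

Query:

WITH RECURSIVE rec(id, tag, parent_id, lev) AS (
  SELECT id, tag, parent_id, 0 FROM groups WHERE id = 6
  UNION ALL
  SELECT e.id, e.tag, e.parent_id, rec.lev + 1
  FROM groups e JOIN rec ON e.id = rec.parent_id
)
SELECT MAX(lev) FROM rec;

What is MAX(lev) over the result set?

3

Base: id=6 (zeta), parent_id=5, lev 0.
Iteration 1: join on id=5 -> eps (id 5, parent_id=2, lev 1).
Iteration 2: join on id=2 -> nu (id 2, parent_id=1, lev 2).
Iteration 3: join on id=1 -> sigma (id 1, parent_id=NULL, lev 3).
Iteration 4: parent_id is NULL; no match; recursion stops.
lev values: 0, 1, 2, 3; the maximum is 3.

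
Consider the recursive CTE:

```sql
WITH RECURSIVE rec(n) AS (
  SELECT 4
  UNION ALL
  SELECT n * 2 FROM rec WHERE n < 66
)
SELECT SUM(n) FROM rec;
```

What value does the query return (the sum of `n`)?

Base: n=4.
Iteration 1: 4 < 66 holds -> n = 4 * 2 = 8.
Iteration 2: 8 < 66 holds -> n = 8 * 2 = 16.
Iteration 3: 16 < 66 holds -> n = 16 * 2 = 32.
Iteration 4: 32 < 66 holds -> n = 32 * 2 = 64.
Iteration 5: 64 < 66 holds -> n = 64 * 2 = 128.
Iteration 6: 128 < 66 fails; recursion stops.
SUM(n) = 4 + 8 + 16 + 32 + 64 + 128 = 252.

252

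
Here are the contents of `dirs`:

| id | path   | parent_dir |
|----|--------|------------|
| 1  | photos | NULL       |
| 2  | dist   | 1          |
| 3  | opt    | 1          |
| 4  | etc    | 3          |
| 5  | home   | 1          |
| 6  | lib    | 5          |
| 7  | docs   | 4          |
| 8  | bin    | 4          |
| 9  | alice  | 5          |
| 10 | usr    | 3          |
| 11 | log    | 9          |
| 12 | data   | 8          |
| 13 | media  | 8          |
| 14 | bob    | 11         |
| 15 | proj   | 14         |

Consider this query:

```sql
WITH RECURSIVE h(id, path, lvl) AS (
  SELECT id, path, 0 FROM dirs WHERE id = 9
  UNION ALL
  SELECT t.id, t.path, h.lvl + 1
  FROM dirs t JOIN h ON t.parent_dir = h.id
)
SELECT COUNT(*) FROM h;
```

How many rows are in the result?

Base: id=9 (alice) at lvl 0.
Iteration 1: rows with parent_dir in {9} -> log (id 11, lvl 1).
Iteration 2: rows with parent_dir in {11} -> bob (id 14, lvl 2).
Iteration 3: rows with parent_dir in {14} -> proj (id 15, lvl 3).
Iteration 4: no rows with parent_dir in {15}; recursion stops.
Total rows emitted: 4.

4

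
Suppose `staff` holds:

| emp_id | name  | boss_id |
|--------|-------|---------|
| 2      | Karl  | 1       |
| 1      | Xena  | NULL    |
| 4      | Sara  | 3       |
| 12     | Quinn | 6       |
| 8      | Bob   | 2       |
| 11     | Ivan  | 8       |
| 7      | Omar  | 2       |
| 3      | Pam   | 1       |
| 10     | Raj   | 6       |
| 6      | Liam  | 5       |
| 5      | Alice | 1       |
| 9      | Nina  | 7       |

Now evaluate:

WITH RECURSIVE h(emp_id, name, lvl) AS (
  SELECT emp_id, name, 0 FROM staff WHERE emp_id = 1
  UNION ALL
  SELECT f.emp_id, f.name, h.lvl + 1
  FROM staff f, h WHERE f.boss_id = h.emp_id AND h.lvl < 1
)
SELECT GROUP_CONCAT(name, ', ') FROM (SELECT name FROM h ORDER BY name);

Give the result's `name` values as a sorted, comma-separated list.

Alice, Karl, Pam, Xena

Base: emp_id=1 (Xena) at lvl 0.
Iteration 1: rows with boss_id in {1} -> Karl (id 2, lvl 1), Pam (id 3, lvl 1), Alice (id 5, lvl 1).
Iteration 2: lvl < 1 fails for all current rows; recursion stops.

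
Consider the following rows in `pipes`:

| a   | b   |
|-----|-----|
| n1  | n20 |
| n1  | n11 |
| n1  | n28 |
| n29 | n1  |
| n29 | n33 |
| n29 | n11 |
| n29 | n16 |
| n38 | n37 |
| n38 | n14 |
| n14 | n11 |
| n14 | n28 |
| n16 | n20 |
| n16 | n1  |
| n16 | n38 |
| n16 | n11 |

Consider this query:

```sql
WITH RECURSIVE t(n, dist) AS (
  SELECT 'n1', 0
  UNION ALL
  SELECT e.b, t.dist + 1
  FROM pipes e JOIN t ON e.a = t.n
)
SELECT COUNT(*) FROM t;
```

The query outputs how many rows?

Base: (n1, dist=0).
Iteration 1: edges from {n1} -> (n11, dist=1), (n20, dist=1), (n28, dist=1).
Iteration 2: no outgoing edges from {n11,n20,n28}; recursion stops.
Total rows emitted: 4.

4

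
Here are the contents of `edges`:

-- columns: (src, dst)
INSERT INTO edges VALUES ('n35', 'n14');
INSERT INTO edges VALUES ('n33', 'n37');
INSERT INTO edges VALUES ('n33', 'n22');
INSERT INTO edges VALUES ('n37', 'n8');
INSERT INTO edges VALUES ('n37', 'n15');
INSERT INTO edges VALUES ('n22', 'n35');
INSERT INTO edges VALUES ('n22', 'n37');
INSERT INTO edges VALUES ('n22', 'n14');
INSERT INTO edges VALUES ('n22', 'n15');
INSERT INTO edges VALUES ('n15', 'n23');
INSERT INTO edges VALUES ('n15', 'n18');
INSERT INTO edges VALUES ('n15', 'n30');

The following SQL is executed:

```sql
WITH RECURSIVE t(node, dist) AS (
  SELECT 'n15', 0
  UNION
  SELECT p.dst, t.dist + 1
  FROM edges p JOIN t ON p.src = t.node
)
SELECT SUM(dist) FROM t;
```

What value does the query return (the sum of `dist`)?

Base: (n15, dist=0).
Iteration 1: edges from {n15} -> (n18, dist=1), (n23, dist=1), (n30, dist=1).
Iteration 2: no outgoing edges from {n18,n23,n30}; recursion stops.
SUM(dist) = 0 + 1 + 1 + 1 = 3.

3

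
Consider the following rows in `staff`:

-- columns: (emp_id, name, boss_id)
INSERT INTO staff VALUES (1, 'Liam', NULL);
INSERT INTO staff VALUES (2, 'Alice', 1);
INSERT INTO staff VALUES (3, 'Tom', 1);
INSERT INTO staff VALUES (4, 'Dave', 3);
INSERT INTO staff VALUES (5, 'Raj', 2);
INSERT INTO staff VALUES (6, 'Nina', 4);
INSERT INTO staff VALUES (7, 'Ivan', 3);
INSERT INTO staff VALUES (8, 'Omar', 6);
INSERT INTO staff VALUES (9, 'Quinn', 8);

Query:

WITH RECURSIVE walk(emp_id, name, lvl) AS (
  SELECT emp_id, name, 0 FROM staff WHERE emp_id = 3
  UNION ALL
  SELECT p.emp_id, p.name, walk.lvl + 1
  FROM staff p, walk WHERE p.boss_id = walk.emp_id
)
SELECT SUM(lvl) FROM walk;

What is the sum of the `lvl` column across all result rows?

Base: emp_id=3 (Tom) at lvl 0.
Iteration 1: rows with boss_id in {3} -> Dave (id 4, lvl 1), Ivan (id 7, lvl 1).
Iteration 2: rows with boss_id in {4,7} -> Nina (id 6, lvl 2).
Iteration 3: rows with boss_id in {6} -> Omar (id 8, lvl 3).
Iteration 4: rows with boss_id in {8} -> Quinn (id 9, lvl 4).
Iteration 5: no rows with boss_id in {9}; recursion stops.
SUM(lvl) = 0 + 1 + 1 + 2 + 3 + 4 = 11.

11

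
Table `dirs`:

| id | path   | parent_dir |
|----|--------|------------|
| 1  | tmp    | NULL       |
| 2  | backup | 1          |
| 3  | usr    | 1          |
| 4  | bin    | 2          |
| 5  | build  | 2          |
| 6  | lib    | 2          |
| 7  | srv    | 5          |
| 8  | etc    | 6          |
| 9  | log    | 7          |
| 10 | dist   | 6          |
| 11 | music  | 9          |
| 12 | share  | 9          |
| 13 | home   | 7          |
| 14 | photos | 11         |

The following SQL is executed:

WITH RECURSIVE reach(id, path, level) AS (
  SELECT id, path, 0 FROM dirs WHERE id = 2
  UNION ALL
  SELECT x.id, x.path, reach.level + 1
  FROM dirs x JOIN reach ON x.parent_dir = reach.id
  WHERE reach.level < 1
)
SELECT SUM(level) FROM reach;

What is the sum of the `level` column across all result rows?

3

Base: id=2 (backup) at level 0.
Iteration 1: rows with parent_dir in {2} -> bin (id 4, level 1), build (id 5, level 1), lib (id 6, level 1).
Iteration 2: level < 1 fails for all current rows; recursion stops.
SUM(level) = 0 + 1 + 1 + 1 = 3.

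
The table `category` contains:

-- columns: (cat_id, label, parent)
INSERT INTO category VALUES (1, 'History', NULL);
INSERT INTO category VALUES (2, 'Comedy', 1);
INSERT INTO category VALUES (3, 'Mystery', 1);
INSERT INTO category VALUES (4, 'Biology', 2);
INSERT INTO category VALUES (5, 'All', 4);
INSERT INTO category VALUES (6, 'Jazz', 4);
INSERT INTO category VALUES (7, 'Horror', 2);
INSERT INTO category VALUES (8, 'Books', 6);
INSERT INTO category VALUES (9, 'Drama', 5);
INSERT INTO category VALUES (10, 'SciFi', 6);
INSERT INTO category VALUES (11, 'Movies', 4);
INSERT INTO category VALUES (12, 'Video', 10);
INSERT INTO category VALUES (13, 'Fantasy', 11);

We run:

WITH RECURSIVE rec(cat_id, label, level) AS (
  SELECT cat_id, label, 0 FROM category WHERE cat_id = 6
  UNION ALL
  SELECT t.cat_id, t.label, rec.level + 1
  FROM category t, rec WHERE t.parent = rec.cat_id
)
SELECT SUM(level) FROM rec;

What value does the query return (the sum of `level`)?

Base: cat_id=6 (Jazz) at level 0.
Iteration 1: rows with parent in {6} -> Books (id 8, level 1), SciFi (id 10, level 1).
Iteration 2: rows with parent in {8,10} -> Video (id 12, level 2).
Iteration 3: no rows with parent in {12}; recursion stops.
SUM(level) = 0 + 1 + 1 + 2 = 4.

4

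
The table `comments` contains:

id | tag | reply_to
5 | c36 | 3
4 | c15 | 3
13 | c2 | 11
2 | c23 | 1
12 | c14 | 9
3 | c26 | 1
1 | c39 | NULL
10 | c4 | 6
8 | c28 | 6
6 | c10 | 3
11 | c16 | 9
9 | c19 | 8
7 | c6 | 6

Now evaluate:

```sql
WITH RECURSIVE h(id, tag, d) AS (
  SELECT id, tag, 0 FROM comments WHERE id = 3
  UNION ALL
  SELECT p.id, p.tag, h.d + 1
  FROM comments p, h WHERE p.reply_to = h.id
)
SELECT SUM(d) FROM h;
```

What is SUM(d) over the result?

Base: id=3 (c26) at d 0.
Iteration 1: rows with reply_to in {3} -> c15 (id 4, d 1), c36 (id 5, d 1), c10 (id 6, d 1).
Iteration 2: rows with reply_to in {4,5,6} -> c6 (id 7, d 2), c28 (id 8, d 2), c4 (id 10, d 2).
Iteration 3: rows with reply_to in {7,8,10} -> c19 (id 9, d 3).
Iteration 4: rows with reply_to in {9} -> c16 (id 11, d 4), c14 (id 12, d 4).
Iteration 5: rows with reply_to in {11,12} -> c2 (id 13, d 5).
Iteration 6: no rows with reply_to in {13}; recursion stops.
SUM(d) = 0 + 1 + 1 + 1 + 2 + 2 + 2 + 3 + 4 + 4 + 5 = 25.

25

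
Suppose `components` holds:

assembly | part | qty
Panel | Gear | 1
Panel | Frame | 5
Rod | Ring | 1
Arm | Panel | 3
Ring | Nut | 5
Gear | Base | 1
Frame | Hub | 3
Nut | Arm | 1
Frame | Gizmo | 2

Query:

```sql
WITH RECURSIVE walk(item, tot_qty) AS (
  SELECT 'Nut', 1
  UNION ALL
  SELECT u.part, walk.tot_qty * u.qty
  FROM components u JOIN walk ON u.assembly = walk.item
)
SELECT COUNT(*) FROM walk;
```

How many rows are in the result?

8

Base: (Nut, tot_qty=1).
Iteration 1: components of {Nut} -> Arm = 1*1 = 1.
Iteration 2: components of {Arm} -> Panel = 1*3 = 3.
Iteration 3: components of {Panel} -> Frame = 3*5 = 15, Gear = 3*1 = 3.
Iteration 4: components of {Frame,Gear} -> Base = 3*1 = 3, Gizmo = 15*2 = 30, Hub = 15*3 = 45.
Iteration 5: no further components; recursion stops.
Total rows emitted: 8.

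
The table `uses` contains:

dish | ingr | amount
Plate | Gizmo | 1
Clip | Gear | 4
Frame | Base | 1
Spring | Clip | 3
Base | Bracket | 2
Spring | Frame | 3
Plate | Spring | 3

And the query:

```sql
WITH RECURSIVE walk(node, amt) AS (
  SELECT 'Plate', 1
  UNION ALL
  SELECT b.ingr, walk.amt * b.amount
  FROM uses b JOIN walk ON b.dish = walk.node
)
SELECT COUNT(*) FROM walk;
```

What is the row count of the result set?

Base: (Plate, amt=1).
Iteration 1: components of {Plate} -> Gizmo = 1*1 = 1, Spring = 1*3 = 3.
Iteration 2: components of {Gizmo,Spring} -> Clip = 3*3 = 9, Frame = 3*3 = 9.
Iteration 3: components of {Clip,Frame} -> Base = 9*1 = 9, Gear = 9*4 = 36.
Iteration 4: components of {Base,Gear} -> Bracket = 9*2 = 18.
Iteration 5: no further components; recursion stops.
Total rows emitted: 8.

8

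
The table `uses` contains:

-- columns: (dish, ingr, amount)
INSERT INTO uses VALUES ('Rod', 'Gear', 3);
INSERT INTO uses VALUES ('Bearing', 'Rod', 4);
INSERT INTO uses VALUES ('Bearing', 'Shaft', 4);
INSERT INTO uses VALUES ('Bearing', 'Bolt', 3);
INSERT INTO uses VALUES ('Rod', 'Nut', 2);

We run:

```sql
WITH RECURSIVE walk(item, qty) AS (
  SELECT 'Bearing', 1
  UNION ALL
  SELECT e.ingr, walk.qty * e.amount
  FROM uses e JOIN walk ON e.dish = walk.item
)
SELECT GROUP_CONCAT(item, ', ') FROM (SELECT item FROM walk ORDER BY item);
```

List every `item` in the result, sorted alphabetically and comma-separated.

Base: (Bearing, qty=1).
Iteration 1: components of {Bearing} -> Bolt = 1*3 = 3, Rod = 1*4 = 4, Shaft = 1*4 = 4.
Iteration 2: components of {Bolt,Rod,Shaft} -> Gear = 4*3 = 12, Nut = 4*2 = 8.
Iteration 3: no further components; recursion stops.

Bearing, Bolt, Gear, Nut, Rod, Shaft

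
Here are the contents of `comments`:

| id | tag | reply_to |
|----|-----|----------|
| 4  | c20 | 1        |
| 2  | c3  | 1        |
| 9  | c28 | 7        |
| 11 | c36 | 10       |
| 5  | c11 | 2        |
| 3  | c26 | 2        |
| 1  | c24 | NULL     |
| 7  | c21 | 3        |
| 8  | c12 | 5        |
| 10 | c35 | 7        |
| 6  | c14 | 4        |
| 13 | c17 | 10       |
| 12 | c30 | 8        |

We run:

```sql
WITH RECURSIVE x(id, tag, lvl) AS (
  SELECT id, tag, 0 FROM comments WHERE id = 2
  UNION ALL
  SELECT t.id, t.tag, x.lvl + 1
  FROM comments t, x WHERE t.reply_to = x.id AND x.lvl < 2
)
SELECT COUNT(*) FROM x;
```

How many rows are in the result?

Base: id=2 (c3) at lvl 0.
Iteration 1: rows with reply_to in {2} -> c26 (id 3, lvl 1), c11 (id 5, lvl 1).
Iteration 2: rows with reply_to in {3,5} -> c21 (id 7, lvl 2), c12 (id 8, lvl 2).
Iteration 3: lvl < 2 fails for all current rows; recursion stops.
Total rows emitted: 5.

5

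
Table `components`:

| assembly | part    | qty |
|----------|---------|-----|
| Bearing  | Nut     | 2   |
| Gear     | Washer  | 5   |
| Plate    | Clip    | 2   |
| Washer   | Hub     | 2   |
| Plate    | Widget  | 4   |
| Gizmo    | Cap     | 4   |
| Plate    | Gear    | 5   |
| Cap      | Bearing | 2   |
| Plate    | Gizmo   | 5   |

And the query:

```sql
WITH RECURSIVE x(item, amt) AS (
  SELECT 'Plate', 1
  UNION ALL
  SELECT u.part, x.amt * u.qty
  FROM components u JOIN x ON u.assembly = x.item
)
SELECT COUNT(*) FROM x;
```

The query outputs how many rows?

10

Base: (Plate, amt=1).
Iteration 1: components of {Plate} -> Clip = 1*2 = 2, Gear = 1*5 = 5, Gizmo = 1*5 = 5, Widget = 1*4 = 4.
Iteration 2: components of {Clip,Gear,Gizmo,Widget} -> Cap = 5*4 = 20, Washer = 5*5 = 25.
Iteration 3: components of {Cap,Washer} -> Bearing = 20*2 = 40, Hub = 25*2 = 50.
Iteration 4: components of {Bearing,Hub} -> Nut = 40*2 = 80.
Iteration 5: no further components; recursion stops.
Total rows emitted: 10.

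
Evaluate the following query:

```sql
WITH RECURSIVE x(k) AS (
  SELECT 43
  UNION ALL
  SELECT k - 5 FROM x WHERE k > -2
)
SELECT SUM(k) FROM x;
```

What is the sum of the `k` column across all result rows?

Base: k=43.
Iteration 1: 43 > -2 holds -> k = 43 - 5 = 38.
Iteration 2: 38 > -2 holds -> k = 38 - 5 = 33.
Iteration 3: 33 > -2 holds -> k = 33 - 5 = 28.
Iteration 4: 28 > -2 holds -> k = 28 - 5 = 23.
Iteration 5: 23 > -2 holds -> k = 23 - 5 = 18.
Iteration 6: 18 > -2 holds -> k = 18 - 5 = 13.
Iteration 7: 13 > -2 holds -> k = 13 - 5 = 8.
Iteration 8: 8 > -2 holds -> k = 8 - 5 = 3.
Iteration 9: 3 > -2 holds -> k = 3 - 5 = -2.
Iteration 10: -2 > -2 fails; recursion stops.
SUM(k) = 43 + 38 + 33 + 28 + 23 + 18 + 13 + 8 + 3 + -2 = 205.

205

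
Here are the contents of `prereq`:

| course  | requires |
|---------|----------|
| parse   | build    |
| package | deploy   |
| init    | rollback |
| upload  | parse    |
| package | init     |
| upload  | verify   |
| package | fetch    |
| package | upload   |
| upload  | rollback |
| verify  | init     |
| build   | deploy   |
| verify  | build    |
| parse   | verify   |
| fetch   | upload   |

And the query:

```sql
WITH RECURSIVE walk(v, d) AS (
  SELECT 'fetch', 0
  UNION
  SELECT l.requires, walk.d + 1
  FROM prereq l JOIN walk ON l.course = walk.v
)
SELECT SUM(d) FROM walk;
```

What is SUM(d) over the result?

42

Base: (fetch, d=0).
Iteration 1: edges from {fetch} -> (upload, d=1).
Iteration 2: edges from {upload} -> (parse, d=2), (rollback, d=2), (verify, d=2).
Iteration 3: edges from {parse,rollback,verify} -> (build, d=3), (init, d=3), (verify, d=3). [UNION drops 1 duplicate row(s)]
Iteration 4: edges from {build,init,verify} -> (build, d=4), (deploy, d=4), (init, d=4), (rollback, d=4).
Iteration 5: edges from {build,deploy,init,rollback} -> (deploy, d=5), (rollback, d=5).
Iteration 6: no outgoing edges from {deploy,rollback}; recursion stops.
SUM(d) = 0 + 1 + 2 + 2 + 2 + 3 + 3 + 3 + 4 + 4 + 4 + 4 + 5 + 5 = 42.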